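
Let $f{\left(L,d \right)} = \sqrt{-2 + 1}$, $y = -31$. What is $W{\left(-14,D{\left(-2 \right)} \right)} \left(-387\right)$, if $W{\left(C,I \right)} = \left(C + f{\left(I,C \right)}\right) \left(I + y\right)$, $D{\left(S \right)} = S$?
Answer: $-178794 + 12771 i \approx -1.7879 \cdot 10^{5} + 12771.0 i$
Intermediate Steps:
$f{\left(L,d \right)} = i$ ($f{\left(L,d \right)} = \sqrt{-1} = i$)
$W{\left(C,I \right)} = \left(-31 + I\right) \left(i + C\right)$ ($W{\left(C,I \right)} = \left(C + i\right) \left(I - 31\right) = \left(i + C\right) \left(-31 + I\right) = \left(-31 + I\right) \left(i + C\right)$)
$W{\left(-14,D{\left(-2 \right)} \right)} \left(-387\right) = \left(- 31 i - -434 + i \left(-2\right) - -28\right) \left(-387\right) = \left(- 31 i + 434 - 2 i + 28\right) \left(-387\right) = \left(462 - 33 i\right) \left(-387\right) = -178794 + 12771 i$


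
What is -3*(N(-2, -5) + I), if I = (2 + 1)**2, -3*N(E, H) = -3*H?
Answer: -12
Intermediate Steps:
N(E, H) = H (N(E, H) = -(-1)*H = H)
I = 9 (I = 3**2 = 9)
-3*(N(-2, -5) + I) = -3*(-5 + 9) = -3*4 = -12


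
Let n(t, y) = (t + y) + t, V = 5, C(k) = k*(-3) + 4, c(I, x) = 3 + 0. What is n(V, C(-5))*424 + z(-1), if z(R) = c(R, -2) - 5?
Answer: 12294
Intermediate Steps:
c(I, x) = 3
C(k) = 4 - 3*k (C(k) = -3*k + 4 = 4 - 3*k)
n(t, y) = y + 2*t
z(R) = -2 (z(R) = 3 - 5 = -2)
n(V, C(-5))*424 + z(-1) = ((4 - 3*(-5)) + 2*5)*424 - 2 = ((4 + 15) + 10)*424 - 2 = (19 + 10)*424 - 2 = 29*424 - 2 = 12296 - 2 = 12294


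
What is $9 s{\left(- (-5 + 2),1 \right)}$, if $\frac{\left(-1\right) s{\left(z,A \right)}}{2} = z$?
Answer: $-54$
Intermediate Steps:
$s{\left(z,A \right)} = - 2 z$
$9 s{\left(- (-5 + 2),1 \right)} = 9 \left(- 2 \left(- (-5 + 2)\right)\right) = 9 \left(- 2 \left(\left(-1\right) \left(-3\right)\right)\right) = 9 \left(\left(-2\right) 3\right) = 9 \left(-6\right) = -54$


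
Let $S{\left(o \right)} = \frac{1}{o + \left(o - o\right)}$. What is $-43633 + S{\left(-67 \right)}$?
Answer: $- \frac{2923412}{67} \approx -43633.0$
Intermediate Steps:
$S{\left(o \right)} = \frac{1}{o}$ ($S{\left(o \right)} = \frac{1}{o + 0} = \frac{1}{o}$)
$-43633 + S{\left(-67 \right)} = -43633 + \frac{1}{-67} = -43633 - \frac{1}{67} = - \frac{2923412}{67}$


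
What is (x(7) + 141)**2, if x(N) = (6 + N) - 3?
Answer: 22801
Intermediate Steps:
x(N) = 3 + N
(x(7) + 141)**2 = ((3 + 7) + 141)**2 = (10 + 141)**2 = 151**2 = 22801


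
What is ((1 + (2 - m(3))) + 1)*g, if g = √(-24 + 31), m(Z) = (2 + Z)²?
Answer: -21*√7 ≈ -55.561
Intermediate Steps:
g = √7 ≈ 2.6458
((1 + (2 - m(3))) + 1)*g = ((1 + (2 - (2 + 3)²)) + 1)*√7 = ((1 + (2 - 1*5²)) + 1)*√7 = ((1 + (2 - 1*25)) + 1)*√7 = ((1 + (2 - 25)) + 1)*√7 = ((1 - 23) + 1)*√7 = (-22 + 1)*√7 = -21*√7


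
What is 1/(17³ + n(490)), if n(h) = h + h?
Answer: 1/5893 ≈ 0.00016969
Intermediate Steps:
n(h) = 2*h
1/(17³ + n(490)) = 1/(17³ + 2*490) = 1/(4913 + 980) = 1/5893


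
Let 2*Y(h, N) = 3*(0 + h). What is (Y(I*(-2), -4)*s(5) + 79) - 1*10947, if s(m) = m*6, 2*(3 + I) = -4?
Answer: -10418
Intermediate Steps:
I = -5 (I = -3 + (1/2)*(-4) = -3 - 2 = -5)
s(m) = 6*m
Y(h, N) = 3*h/2 (Y(h, N) = (3*(0 + h))/2 = (3*h)/2 = 3*h/2)
(Y(I*(-2), -4)*s(5) + 79) - 1*10947 = ((3*(-5*(-2))/2)*(6*5) + 79) - 1*10947 = (((3/2)*10)*30 + 79) - 10947 = (15*30 + 79) - 10947 = (450 + 79) - 10947 = 529 - 10947 = -10418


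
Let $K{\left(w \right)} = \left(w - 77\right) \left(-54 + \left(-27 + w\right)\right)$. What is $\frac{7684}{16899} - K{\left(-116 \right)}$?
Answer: $- \frac{642509195}{16899} \approx -38021.0$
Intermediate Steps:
$K{\left(w \right)} = \left(-81 + w\right) \left(-77 + w\right)$ ($K{\left(w \right)} = \left(-77 + w\right) \left(-81 + w\right) = \left(-81 + w\right) \left(-77 + w\right)$)
$\frac{7684}{16899} - K{\left(-116 \right)} = \frac{7684}{16899} - \left(6237 + \left(-116\right)^{2} - -18328\right) = 7684 \cdot \frac{1}{16899} - \left(6237 + 13456 + 18328\right) = \frac{7684}{16899} - 38021 = - \frac{642509195}{16899}$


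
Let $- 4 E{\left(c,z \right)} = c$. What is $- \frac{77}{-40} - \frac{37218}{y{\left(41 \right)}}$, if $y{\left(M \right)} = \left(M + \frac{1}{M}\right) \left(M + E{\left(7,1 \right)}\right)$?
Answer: $- \frac{111908191}{5281480} \approx -21.189$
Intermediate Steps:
$E{\left(c,z \right)} = - \frac{c}{4}$
$y{\left(M \right)} = \left(- \frac{7}{4} + M\right) \left(M + \frac{1}{M}\right)$ ($y{\left(M \right)} = \left(M + \frac{1}{M}\right) \left(M - \frac{7}{4}\right) = \left(M + \frac{1}{M}\right) \left(- \frac{7}{4} + M\right) = \left(- \frac{7}{4} + M\right) \left(M + \frac{1}{M}\right)$)
$- \frac{77}{-40} - \frac{37218}{y{\left(41 \right)}} = - \frac{77}{-40} - \frac{37218}{1 + 41^{2} - \frac{287}{4} - \frac{7}{4 \cdot 41}} = \left(-77\right) \left(- \frac{1}{40}\right) - \frac{37218}{1 + 1681 - \frac{287}{4} - \frac{7}{164}} = \frac{77}{40} - \frac{37218}{1 + 1681 - \frac{287}{4} - \frac{7}{164}} = \frac{77}{40} - \frac{37218}{\frac{132037}{82}} = \frac{77}{40} - \frac{3051876}{132037} = - \frac{111908191}{5281480}$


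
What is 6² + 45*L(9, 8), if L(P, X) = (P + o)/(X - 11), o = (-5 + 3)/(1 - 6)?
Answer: -105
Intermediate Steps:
o = ⅖ (o = -2/(-5) = -2*(-⅕) = ⅖ ≈ 0.40000)
L(P, X) = (⅖ + P)/(-11 + X) (L(P, X) = (P + ⅖)/(X - 11) = (⅖ + P)/(-11 + X))
6² + 45*L(9, 8) = 6² + 45*((⅖ + 9)/(-11 + 8)) = 36 + 45*((47/5)/(-3)) = 36 + 45*(-⅓*47/5) = 36 + 45*(-47/15) = 36 - 141 = -105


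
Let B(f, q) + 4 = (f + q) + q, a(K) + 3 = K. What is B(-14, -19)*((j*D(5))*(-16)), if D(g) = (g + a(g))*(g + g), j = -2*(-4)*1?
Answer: 501760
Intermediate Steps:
j = 8 (j = 8*1 = 8)
a(K) = -3 + K
B(f, q) = -4 + f + 2*q (B(f, q) = -4 + ((f + q) + q) = -4 + (f + 2*q) = -4 + f + 2*q)
D(g) = 2*g*(-3 + 2*g) (D(g) = (g + (-3 + g))*(g + g) = (-3 + 2*g)*(2*g) = 2*g*(-3 + 2*g))
B(-14, -19)*((j*D(5))*(-16)) = (-4 - 14 + 2*(-19))*((8*(2*5*(-3 + 2*5)))*(-16)) = (-4 - 14 - 38)*((8*(2*5*(-3 + 10)))*(-16)) = -56*8*(2*5*7)*(-16) = -56*8*70*(-16) = -31360*(-16) = -56*(-8960) = 501760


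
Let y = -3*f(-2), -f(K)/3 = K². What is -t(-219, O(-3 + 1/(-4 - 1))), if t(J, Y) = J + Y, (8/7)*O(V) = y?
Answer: 375/2 ≈ 187.50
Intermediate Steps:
f(K) = -3*K²
y = 36 (y = -(-9)*(-2)² = -(-9)*4 = -3*(-12) = 36)
O(V) = 63/2 (O(V) = (7/8)*36 = 63/2)
-t(-219, O(-3 + 1/(-4 - 1))) = -(-219 + 63/2) = -1*(-375/2) = 375/2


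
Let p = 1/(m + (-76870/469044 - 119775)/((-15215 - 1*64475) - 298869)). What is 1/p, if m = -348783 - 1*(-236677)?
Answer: -9952788979327603/88780413798 ≈ -1.1211e+5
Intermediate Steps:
m = -112106 (m = -348783 + 236677 = -112106)
p = -88780413798/9952788979327603 (p = 1/(-112106 + (-76870/469044 - 119775)/((-15215 - 1*64475) - 298869)) = 1/(-112106 + (-76870*1/469044 - 119775)/((-15215 - 64475) - 298869)) = 1/(-112106 + (-38435/234522 - 119775)/(-79690 - 298869)) = 1/(-112106 - 28089910985/234522/(-378559)) = 1/(-112106 - 28089910985/234522*(-1/378559)) = 1/(-112106 + 28089910985/88780413798) = 1/(-9952788979327603/88780413798) = -88780413798/9952788979327603 ≈ -8.9201e-6)
1/p = 1/(-88780413798/9952788979327603) = -9952788979327603/88780413798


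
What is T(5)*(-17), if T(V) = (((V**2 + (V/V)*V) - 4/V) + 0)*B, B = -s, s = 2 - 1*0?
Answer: 4964/5 ≈ 992.80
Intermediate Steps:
s = 2 (s = 2 + 0 = 2)
B = -2 (B = -1*2 = -2)
T(V) = -2*V - 2*V**2 + 8/V (T(V) = (((V**2 + (V/V)*V) - 4/V) + 0)*(-2) = (((V**2 + 1*V) - 4/V) + 0)*(-2) = (((V**2 + V) - 4/V) + 0)*(-2) = (((V + V**2) - 4/V) + 0)*(-2) = ((V + V**2 - 4/V) + 0)*(-2) = (V + V**2 - 4/V)*(-2) = -2*V - 2*V**2 + 8/V)
T(5)*(-17) = (2*(4 - 1*5**2*(1 + 5))/5)*(-17) = (2*(1/5)*(4 - 1*25*6))*(-17) = (2*(1/5)*(4 - 150))*(-17) = (2*(1/5)*(-146))*(-17) = -292/5*(-17) = 4964/5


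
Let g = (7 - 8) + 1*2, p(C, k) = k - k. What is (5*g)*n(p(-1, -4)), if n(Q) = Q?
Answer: 0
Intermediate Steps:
p(C, k) = 0
g = 1 (g = -1 + 2 = 1)
(5*g)*n(p(-1, -4)) = (5*1)*0 = 5*0 = 0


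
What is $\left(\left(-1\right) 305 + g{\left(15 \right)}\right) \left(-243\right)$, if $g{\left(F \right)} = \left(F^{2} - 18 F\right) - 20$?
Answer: $89910$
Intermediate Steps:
$g{\left(F \right)} = -20 + F^{2} - 18 F$
$\left(\left(-1\right) 305 + g{\left(15 \right)}\right) \left(-243\right) = \left(\left(-1\right) 305 - \left(290 - 225\right)\right) \left(-243\right) = \left(-305 - 65\right) \left(-243\right) = \left(-370\right) \left(-243\right) = 89910$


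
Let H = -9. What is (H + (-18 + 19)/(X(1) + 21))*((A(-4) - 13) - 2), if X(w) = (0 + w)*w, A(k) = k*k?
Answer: -197/22 ≈ -8.9545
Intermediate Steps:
A(k) = k²
X(w) = w² (X(w) = w*w = w²)
(H + (-18 + 19)/(X(1) + 21))*((A(-4) - 13) - 2) = (-9 + (-18 + 19)/(1² + 21))*(((-4)² - 13) - 2) = (-9 + 1/(1 + 21))*((16 - 13) - 2) = (-9 + 1/22)*(3 - 2) = (-9 + 1*(1/22))*1 = (-9 + 1/22)*1 = -197/22*1 = -197/22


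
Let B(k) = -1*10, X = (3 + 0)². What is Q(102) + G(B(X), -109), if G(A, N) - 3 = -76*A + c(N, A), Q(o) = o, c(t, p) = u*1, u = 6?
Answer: 871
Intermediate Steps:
c(t, p) = 6 (c(t, p) = 6*1 = 6)
X = 9 (X = 3² = 9)
B(k) = -10
G(A, N) = 9 - 76*A (G(A, N) = 3 + (-76*A + 6) = 3 + (6 - 76*A) = 9 - 76*A)
Q(102) + G(B(X), -109) = 102 + (9 - 76*(-10)) = 102 + (9 + 760) = 102 + 769 = 871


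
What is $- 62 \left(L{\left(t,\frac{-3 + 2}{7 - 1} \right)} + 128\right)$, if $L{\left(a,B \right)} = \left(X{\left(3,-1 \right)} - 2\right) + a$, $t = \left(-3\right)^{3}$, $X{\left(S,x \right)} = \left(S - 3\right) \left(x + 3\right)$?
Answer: $-6138$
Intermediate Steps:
$X{\left(S,x \right)} = \left(-3 + S\right) \left(3 + x\right)$
$t = -27$
$L{\left(a,B \right)} = -2 + a$ ($L{\left(a,B \right)} = \left(\left(-9 - -3 + 3 \cdot 3 + 3 \left(-1\right)\right) - 2\right) + a = \left(\left(-9 + 3 + 9 - 3\right) - 2\right) + a = \left(0 - 2\right) + a = -2 + a$)
$- 62 \left(L{\left(t,\frac{-3 + 2}{7 - 1} \right)} + 128\right) = - 62 \left(\left(-2 - 27\right) + 128\right) = - 62 \left(-29 + 128\right) = \left(-62\right) 99 = -6138$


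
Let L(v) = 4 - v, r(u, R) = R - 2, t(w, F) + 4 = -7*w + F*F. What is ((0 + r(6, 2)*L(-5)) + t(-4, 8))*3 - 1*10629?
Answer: -10365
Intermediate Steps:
t(w, F) = -4 + F² - 7*w (t(w, F) = -4 + (-7*w + F*F) = -4 + (-7*w + F²) = -4 + (F² - 7*w) = -4 + F² - 7*w)
r(u, R) = -2 + R
((0 + r(6, 2)*L(-5)) + t(-4, 8))*3 - 1*10629 = ((0 + (-2 + 2)*(4 - 1*(-5))) + (-4 + 8² - 7*(-4)))*3 - 1*10629 = ((0 + 0*(4 + 5)) + (-4 + 64 + 28))*3 - 10629 = ((0 + 0*9) + 88)*3 - 10629 = ((0 + 0) + 88)*3 - 10629 = (0 + 88)*3 - 10629 = 88*3 - 10629 = 264 - 10629 = -10365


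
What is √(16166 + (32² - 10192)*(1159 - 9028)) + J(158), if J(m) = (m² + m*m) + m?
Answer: 50086 + √72159158 ≈ 58581.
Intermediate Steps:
J(m) = m + 2*m² (J(m) = (m² + m²) + m = 2*m² + m = m + 2*m²)
√(16166 + (32² - 10192)*(1159 - 9028)) + J(158) = √(16166 + (32² - 10192)*(1159 - 9028)) + 158*(1 + 2*158) = √(16166 + (1024 - 10192)*(-7869)) + 158*(1 + 316) = √(16166 - 9168*(-7869)) + 158*317 = √(16166 + 72142992) + 50086 = √72159158 + 50086 = 50086 + √72159158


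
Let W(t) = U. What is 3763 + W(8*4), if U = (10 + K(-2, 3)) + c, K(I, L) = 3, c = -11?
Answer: 3765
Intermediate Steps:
U = 2 (U = (10 + 3) - 11 = 13 - 11 = 2)
W(t) = 2
3763 + W(8*4) = 3763 + 2 = 3765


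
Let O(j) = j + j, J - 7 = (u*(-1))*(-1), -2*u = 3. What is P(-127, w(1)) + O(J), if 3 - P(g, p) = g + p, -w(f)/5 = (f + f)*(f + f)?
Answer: 161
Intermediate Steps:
w(f) = -20*f² (w(f) = -5*(f + f)*(f + f) = -5*2*f*2*f = -20*f²)
u = -3/2 (u = -½*3 = -3/2 ≈ -1.5000)
J = 11/2 (J = 7 - 3/2*(-1)*(-1) = 7 + (3/2)*(-1) = 7 - 3/2 = 11/2 ≈ 5.5000)
P(g, p) = 3 - g - p (P(g, p) = 3 - (g + p) = 3 + (-g - p) = 3 - g - p)
O(j) = 2*j
P(-127, w(1)) + O(J) = (3 - 1*(-127) - (-20)*1²) + 2*(11/2) = (3 + 127 - (-20)) + 11 = (3 + 127 - 1*(-20)) + 11 = (3 + 127 + 20) + 11 = 150 + 11 = 161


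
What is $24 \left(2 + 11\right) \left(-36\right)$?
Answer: $-11232$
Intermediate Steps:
$24 \left(2 + 11\right) \left(-36\right) = 24 \cdot 13 \left(-36\right) = 312 \left(-36\right) = -11232$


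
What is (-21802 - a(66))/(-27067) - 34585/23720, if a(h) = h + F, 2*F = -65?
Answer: -83634827/128405848 ≈ -0.65133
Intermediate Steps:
F = -65/2 (F = (½)*(-65) = -65/2 ≈ -32.500)
a(h) = -65/2 + h (a(h) = h - 65/2 = -65/2 + h)
(-21802 - a(66))/(-27067) - 34585/23720 = (-21802 - (-65/2 + 66))/(-27067) - 34585/23720 = (-21802 - 1*67/2)*(-1/27067) - 34585*1/23720 = (-21802 - 67/2)*(-1/27067) - 6917/4744 = -43671/2*(-1/27067) - 6917/4744 = 43671/54134 - 6917/4744 = -83634827/128405848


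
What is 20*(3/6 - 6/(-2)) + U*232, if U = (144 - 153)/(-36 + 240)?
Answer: 1016/17 ≈ 59.765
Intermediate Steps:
U = -3/68 (U = -9/204 = -9*1/204 = -3/68 ≈ -0.044118)
20*(3/6 - 6/(-2)) + U*232 = 20*(3/6 - 6/(-2)) - 3/68*232 = 20*(3*(⅙) - 6*(-½)) - 174/17 = 20*(½ + 3) - 174/17 = 20*(7/2) - 174/17 = 70 - 174/17 = 1016/17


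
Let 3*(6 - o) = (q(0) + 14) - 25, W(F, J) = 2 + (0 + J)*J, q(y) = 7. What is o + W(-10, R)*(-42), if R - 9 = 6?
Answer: -28580/3 ≈ -9526.7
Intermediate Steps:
R = 15 (R = 9 + 6 = 15)
W(F, J) = 2 + J² (W(F, J) = 2 + J*J = 2 + J²)
o = 22/3 (o = 6 - ((7 + 14) - 25)/3 = 6 - (21 - 25)/3 = 6 - ⅓*(-4) = 6 + 4/3 = 22/3 ≈ 7.3333)
o + W(-10, R)*(-42) = 22/3 + (2 + 15²)*(-42) = 22/3 + (2 + 225)*(-42) = 22/3 + 227*(-42) = 22/3 - 9534 = -28580/3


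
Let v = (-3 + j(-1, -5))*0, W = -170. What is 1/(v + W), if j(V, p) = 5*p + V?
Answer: -1/170 ≈ -0.0058824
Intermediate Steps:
j(V, p) = V + 5*p
v = 0 (v = (-3 + (-1 + 5*(-5)))*0 = (-3 + (-1 - 25))*0 = (-3 - 26)*0 = -29*0 = 0)
1/(v + W) = 1/(0 - 170) = 1/(-170) = -1/170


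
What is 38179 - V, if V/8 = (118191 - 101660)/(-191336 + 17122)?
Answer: 3325724277/87107 ≈ 38180.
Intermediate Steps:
V = -66124/87107 (V = 8*((118191 - 101660)/(-191336 + 17122)) = 8*(16531/(-174214)) = 8*(16531*(-1/174214)) = 8*(-16531/174214) = -66124/87107 ≈ -0.75911)
38179 - V = 38179 - 1*(-66124/87107) = 38179 + 66124/87107 = 3325724277/87107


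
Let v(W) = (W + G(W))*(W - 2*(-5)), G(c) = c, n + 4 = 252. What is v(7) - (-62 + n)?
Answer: 52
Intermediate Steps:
n = 248 (n = -4 + 252 = 248)
v(W) = 2*W*(10 + W) (v(W) = (W + W)*(W - 2*(-5)) = (2*W)*(W + 10) = (2*W)*(10 + W) = 2*W*(10 + W))
v(7) - (-62 + n) = 2*7*(10 + 7) - (-62 + 248) = 2*7*17 - 1*186 = 238 - 186 = 52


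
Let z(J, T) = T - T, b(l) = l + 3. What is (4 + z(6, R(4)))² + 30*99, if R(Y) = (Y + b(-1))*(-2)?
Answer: 2986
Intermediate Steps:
b(l) = 3 + l
R(Y) = -4 - 2*Y (R(Y) = (Y + (3 - 1))*(-2) = (Y + 2)*(-2) = (2 + Y)*(-2) = -4 - 2*Y)
z(J, T) = 0
(4 + z(6, R(4)))² + 30*99 = (4 + 0)² + 30*99 = 4² + 2970 = 16 + 2970 = 2986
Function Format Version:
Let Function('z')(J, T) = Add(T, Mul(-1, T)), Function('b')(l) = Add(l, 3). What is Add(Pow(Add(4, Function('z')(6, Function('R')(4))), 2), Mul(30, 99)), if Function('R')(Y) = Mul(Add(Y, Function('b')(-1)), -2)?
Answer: 2986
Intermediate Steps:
Function('b')(l) = Add(3, l)
Function('R')(Y) = Add(-4, Mul(-2, Y)) (Function('R')(Y) = Mul(Add(Y, Add(3, -1)), -2) = Mul(Add(Y, 2), -2) = Mul(Add(2, Y), -2) = Add(-4, Mul(-2, Y)))
Function('z')(J, T) = 0
Add(Pow(Add(4, Function('z')(6, Function('R')(4))), 2), Mul(30, 99)) = Add(Pow(Add(4, 0), 2), Mul(30, 99)) = Add(Pow(4, 2), 2970) = Add(16, 2970) = 2986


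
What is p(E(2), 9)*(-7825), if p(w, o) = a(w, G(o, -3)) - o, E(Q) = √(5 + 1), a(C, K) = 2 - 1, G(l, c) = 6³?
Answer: 62600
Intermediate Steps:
G(l, c) = 216
a(C, K) = 1
E(Q) = √6
p(w, o) = 1 - o
p(E(2), 9)*(-7825) = (1 - 1*9)*(-7825) = (1 - 9)*(-7825) = -8*(-7825) = 62600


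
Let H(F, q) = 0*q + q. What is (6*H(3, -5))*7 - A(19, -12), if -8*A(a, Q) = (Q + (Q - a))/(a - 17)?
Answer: -3403/16 ≈ -212.69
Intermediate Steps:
H(F, q) = q (H(F, q) = 0 + q = q)
A(a, Q) = -(-a + 2*Q)/(8*(-17 + a)) (A(a, Q) = -(Q + (Q - a))/(8*(a - 17)) = -(-a + 2*Q)/(8*(-17 + a)))
(6*H(3, -5))*7 - A(19, -12) = (6*(-5))*7 - (19 - 2*(-12))/(8*(-17 + 19)) = -30*7 - (19 + 24)/(8*2) = -210 - 43/(8*2) = -210 - 1*43/16 = -210 - 43/16 = -3403/16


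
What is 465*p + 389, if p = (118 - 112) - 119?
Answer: -52156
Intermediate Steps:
p = -113 (p = 6 - 119 = -113)
465*p + 389 = 465*(-113) + 389 = -52545 + 389 = -52156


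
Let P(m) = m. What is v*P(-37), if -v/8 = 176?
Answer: 52096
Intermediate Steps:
v = -1408 (v = -8*176 = -1408)
v*P(-37) = -1408*(-37) = 52096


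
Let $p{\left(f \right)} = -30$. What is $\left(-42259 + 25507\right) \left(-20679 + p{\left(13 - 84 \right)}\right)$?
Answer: $346917168$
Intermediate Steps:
$\left(-42259 + 25507\right) \left(-20679 + p{\left(13 - 84 \right)}\right) = \left(-42259 + 25507\right) \left(-20679 - 30\right) = \left(-16752\right) \left(-20709\right) = 346917168$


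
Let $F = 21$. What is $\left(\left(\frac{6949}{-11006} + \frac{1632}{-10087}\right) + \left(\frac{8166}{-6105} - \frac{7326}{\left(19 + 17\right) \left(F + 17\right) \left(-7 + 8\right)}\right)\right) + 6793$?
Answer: $\frac{5295775953058363}{780453179660} \approx 6785.5$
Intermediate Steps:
$\left(\left(\frac{6949}{-11006} + \frac{1632}{-10087}\right) + \left(\frac{8166}{-6105} - \frac{7326}{\left(19 + 17\right) \left(F + 17\right) \left(-7 + 8\right)}\right)\right) + 6793 = \left(\left(\frac{6949}{-11006} + \frac{1632}{-10087}\right) + \left(\frac{8166}{-6105} - \frac{7326}{\left(19 + 17\right) \left(21 + 17\right) \left(-7 + 8\right)}\right)\right) + 6793 = \left(\left(6949 \left(- \frac{1}{11006}\right) + 1632 \left(- \frac{1}{10087}\right)\right) + \left(8166 \left(- \frac{1}{6105}\right) - \frac{7326}{36 \cdot 38 \cdot 1}\right)\right) + 6793 = \left(\left(- \frac{6949}{11006} - \frac{1632}{10087}\right) - \left(\frac{2722}{2035} + \frac{7326}{1368 \cdot 1}\right)\right) + 6793 = \left(- \frac{88056355}{111017522} - \left(\frac{2722}{2035} + \frac{7326}{1368}\right)\right) + 6793 = \left(- \frac{88056355}{111017522} - \frac{1035117}{154660}\right) + 6793 = - \frac{5842496372017}{780453179660} + 6793 = \frac{5295775953058363}{780453179660}$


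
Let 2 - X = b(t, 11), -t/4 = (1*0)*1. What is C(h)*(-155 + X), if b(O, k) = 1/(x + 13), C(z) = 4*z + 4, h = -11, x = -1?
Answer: 18370/3 ≈ 6123.3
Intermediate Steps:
t = 0 (t = -4*1*0 = -0 = -4*0 = 0)
C(z) = 4 + 4*z
b(O, k) = 1/12 (b(O, k) = 1/(-1 + 13) = 1/12)
X = 23/12 (X = 2 - 1*1/12 = 2 - 1/12 = 23/12 ≈ 1.9167)
C(h)*(-155 + X) = (4 + 4*(-11))*(-155 + 23/12) = (4 - 44)*(-1837/12) = -40*(-1837/12) = 18370/3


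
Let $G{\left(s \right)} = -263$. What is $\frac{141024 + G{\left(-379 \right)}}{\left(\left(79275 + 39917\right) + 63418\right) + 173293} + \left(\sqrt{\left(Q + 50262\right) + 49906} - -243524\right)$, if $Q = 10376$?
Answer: $\frac{86671062933}{355903} + 28 \sqrt{141} \approx 2.4386 \cdot 10^{5}$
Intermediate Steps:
$\frac{141024 + G{\left(-379 \right)}}{\left(\left(79275 + 39917\right) + 63418\right) + 173293} + \left(\sqrt{\left(Q + 50262\right) + 49906} - -243524\right) = \frac{141024 - 263}{\left(\left(79275 + 39917\right) + 63418\right) + 173293} + \left(\sqrt{\left(10376 + 50262\right) + 49906} - -243524\right) = \frac{140761}{\left(119192 + 63418\right) + 173293} + \left(\sqrt{60638 + 49906} + 243524\right) = \frac{140761}{182610 + 173293} + \left(\sqrt{110544} + 243524\right) = \frac{140761}{355903} + \left(28 \sqrt{141} + 243524\right) = 140761 \cdot \frac{1}{355903} + \left(243524 + 28 \sqrt{141}\right) = \frac{140761}{355903} + \left(243524 + 28 \sqrt{141}\right) = \frac{86671062933}{355903} + 28 \sqrt{141}$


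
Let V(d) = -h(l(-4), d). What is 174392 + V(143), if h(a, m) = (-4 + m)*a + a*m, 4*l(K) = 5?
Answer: 348079/2 ≈ 1.7404e+5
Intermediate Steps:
l(K) = 5/4 (l(K) = (¼)*5 = 5/4)
h(a, m) = a*m + a*(-4 + m) (h(a, m) = a*(-4 + m) + a*m = a*m + a*(-4 + m))
V(d) = 5 - 5*d/2 (V(d) = -2*5*(-2 + d)/4 = -(-5 + 5*d/2) = 5 - 5*d/2)
174392 + V(143) = 174392 + (5 - 5/2*143) = 174392 + (5 - 715/2) = 174392 - 705/2 = 348079/2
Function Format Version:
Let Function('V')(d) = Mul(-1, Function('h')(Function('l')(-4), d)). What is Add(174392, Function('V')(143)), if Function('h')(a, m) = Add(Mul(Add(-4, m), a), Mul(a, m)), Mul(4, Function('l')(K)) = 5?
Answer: Rational(348079, 2) ≈ 1.7404e+5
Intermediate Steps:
Function('l')(K) = Rational(5, 4) (Function('l')(K) = Mul(Rational(1, 4), 5) = Rational(5, 4))
Function('h')(a, m) = Add(Mul(a, m), Mul(a, Add(-4, m))) (Function('h')(a, m) = Add(Mul(a, Add(-4, m)), Mul(a, m)) = Add(Mul(a, m), Mul(a, Add(-4, m))))
Function('V')(d) = Add(5, Mul(Rational(-5, 2), d)) (Function('V')(d) = Mul(-1, Mul(2, Rational(5, 4), Add(-2, d))) = Mul(-1, Add(-5, Mul(Rational(5, 2), d))) = Add(5, Mul(Rational(-5, 2), d)))
Add(174392, Function('V')(143)) = Add(174392, Add(5, Mul(Rational(-5, 2), 143))) = Add(174392, Add(5, Rational(-715, 2))) = Add(174392, Rational(-705, 2)) = Rational(348079, 2)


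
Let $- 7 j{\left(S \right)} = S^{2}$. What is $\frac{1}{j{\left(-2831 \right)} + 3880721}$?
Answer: $\frac{7}{19150486} \approx 3.6553 \cdot 10^{-7}$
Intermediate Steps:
$j{\left(S \right)} = - \frac{S^{2}}{7}$
$\frac{1}{j{\left(-2831 \right)} + 3880721} = \frac{1}{- \frac{\left(-2831\right)^{2}}{7} + 3880721} = \frac{1}{\left(- \frac{1}{7}\right) 8014561 + 3880721} = \frac{1}{- \frac{8014561}{7} + 3880721} = \frac{1}{\frac{19150486}{7}} = \frac{7}{19150486}$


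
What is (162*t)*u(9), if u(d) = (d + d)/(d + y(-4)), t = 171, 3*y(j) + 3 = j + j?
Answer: 373977/4 ≈ 93494.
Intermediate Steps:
y(j) = -1 + 2*j/3 (y(j) = -1 + (j + j)/3 = -1 + (2*j)/3 = -1 + 2*j/3)
u(d) = 2*d/(-11/3 + d) (u(d) = (d + d)/(d + (-1 + (⅔)*(-4))) = (2*d)/(d + (-1 - 8/3)) = (2*d)/(d - 11/3) = (2*d)/(-11/3 + d) = 2*d/(-11/3 + d))
(162*t)*u(9) = (162*171)*(6*9/(-11 + 3*9)) = 27702*(6*9/(-11 + 27)) = 27702*(6*9/16) = 27702*(6*9*(1/16)) = 27702*(27/8) = 373977/4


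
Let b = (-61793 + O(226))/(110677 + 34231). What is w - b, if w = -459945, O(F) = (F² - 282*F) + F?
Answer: -66649635837/144908 ≈ -4.5994e+5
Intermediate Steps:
O(F) = F² - 281*F
b = -74223/144908 (b = (-61793 + 226*(-281 + 226))/(110677 + 34231) = (-61793 + 226*(-55))/144908 = (-61793 - 12430)*(1/144908) = -74223*1/144908 = -74223/144908 ≈ -0.51221)
w - b = -459945 - 1*(-74223/144908) = -459945 + 74223/144908 = -66649635837/144908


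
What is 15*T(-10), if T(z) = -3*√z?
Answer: -45*I*√10 ≈ -142.3*I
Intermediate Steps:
15*T(-10) = 15*(-3*I*√10) = -45*I*√10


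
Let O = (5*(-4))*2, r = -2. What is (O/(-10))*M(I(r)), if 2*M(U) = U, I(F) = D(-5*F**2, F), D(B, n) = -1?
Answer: -2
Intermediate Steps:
I(F) = -1
M(U) = U/2
O = -40 (O = -20*2 = -40)
(O/(-10))*M(I(r)) = (-40/(-10))*((1/2)*(-1)) = -40*(-1/10)*(-1/2) = 4*(-1/2) = -2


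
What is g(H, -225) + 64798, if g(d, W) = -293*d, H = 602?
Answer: -111588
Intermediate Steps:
g(H, -225) + 64798 = -293*602 + 64798 = -176386 + 64798 = -111588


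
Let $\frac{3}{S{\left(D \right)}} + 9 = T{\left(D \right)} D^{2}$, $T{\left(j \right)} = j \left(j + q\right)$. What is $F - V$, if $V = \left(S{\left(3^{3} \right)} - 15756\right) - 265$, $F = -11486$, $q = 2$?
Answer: $\frac{862856309}{190266} \approx 4535.0$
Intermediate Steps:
$T{\left(j \right)} = j \left(2 + j\right)$ ($T{\left(j \right)} = j \left(j + 2\right) = j \left(2 + j\right)$)
$S{\left(D \right)} = \frac{3}{-9 + D^{3} \left(2 + D\right)}$ ($S{\left(D \right)} = \frac{3}{-9 + D \left(2 + D\right) D^{2}} = \frac{3}{-9 + D^{3} \left(2 + D\right)}$)
$V = - \frac{3048251585}{190266}$ ($V = \left(\frac{3}{-9 + \left(3^{3}\right)^{3} \left(2 + 3^{3}\right)} - 15756\right) - 265 = \left(\frac{3}{-9 + 27^{3} \left(2 + 27\right)} - 15756\right) - 265 = \left(\frac{3}{-9 + 19683 \cdot 29} - 15756\right) - 265 = \left(\frac{3}{-9 + 570807} - 15756\right) - 265 = \left(\frac{3}{570798} - 15756\right) - 265 = \left(3 \cdot \frac{1}{570798} - 15756\right) - 265 = \left(\frac{1}{190266} - 15756\right) - 265 = - \frac{2997831095}{190266} - 265 = - \frac{3048251585}{190266} \approx -16021.0$)
$F - V = -11486 - - \frac{3048251585}{190266} = -11486 + \frac{3048251585}{190266} = \frac{862856309}{190266}$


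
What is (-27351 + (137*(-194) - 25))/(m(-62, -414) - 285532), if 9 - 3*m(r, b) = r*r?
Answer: 161862/860431 ≈ 0.18812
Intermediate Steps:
m(r, b) = 3 - r²/3 (m(r, b) = 3 - r*r/3 = 3 - r²/3)
(-27351 + (137*(-194) - 25))/(m(-62, -414) - 285532) = (-27351 + (137*(-194) - 25))/((3 - ⅓*(-62)²) - 285532) = (-27351 + (-26578 - 25))/((3 - ⅓*3844) - 285532) = (-27351 - 26603)/((3 - 3844/3) - 285532) = -53954/(-3835/3 - 285532) = -53954/(-860431/3) = -53954*(-3/860431) = 161862/860431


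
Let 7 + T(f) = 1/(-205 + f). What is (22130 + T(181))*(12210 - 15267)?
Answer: -541039069/8 ≈ -6.7630e+7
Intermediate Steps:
T(f) = -7 + 1/(-205 + f)
(22130 + T(181))*(12210 - 15267) = (22130 + (1436 - 7*181)/(-205 + 181))*(12210 - 15267) = (22130 + (1436 - 1267)/(-24))*(-3057) = (22130 - 1/24*169)*(-3057) = (22130 - 169/24)*(-3057) = (530951/24)*(-3057) = -541039069/8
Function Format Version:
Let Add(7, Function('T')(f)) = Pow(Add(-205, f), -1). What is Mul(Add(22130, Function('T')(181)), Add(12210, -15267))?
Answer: Rational(-541039069, 8) ≈ -6.7630e+7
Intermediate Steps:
Function('T')(f) = Add(-7, Pow(Add(-205, f), -1))
Mul(Add(22130, Function('T')(181)), Add(12210, -15267)) = Mul(Add(22130, Mul(Pow(Add(-205, 181), -1), Add(1436, Mul(-7, 181)))), Add(12210, -15267)) = Mul(Add(22130, Mul(Pow(-24, -1), Add(1436, -1267))), -3057) = Mul(Add(22130, Mul(Rational(-1, 24), 169)), -3057) = Mul(Add(22130, Rational(-169, 24)), -3057) = Mul(Rational(530951, 24), -3057) = Rational(-541039069, 8)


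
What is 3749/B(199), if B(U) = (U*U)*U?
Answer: 3749/7880599 ≈ 0.00047573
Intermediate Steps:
B(U) = U³ (B(U) = U²*U = U³)
3749/B(199) = 3749/(199³) = 3749/7880599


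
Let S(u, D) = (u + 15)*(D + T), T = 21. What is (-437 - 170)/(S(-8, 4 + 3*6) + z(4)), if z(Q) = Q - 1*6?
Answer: -607/299 ≈ -2.0301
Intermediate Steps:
z(Q) = -6 + Q (z(Q) = Q - 6 = -6 + Q)
S(u, D) = (15 + u)*(21 + D) (S(u, D) = (u + 15)*(D + 21) = (15 + u)*(21 + D))
(-437 - 170)/(S(-8, 4 + 3*6) + z(4)) = (-437 - 170)/((315 + 15*(4 + 3*6) + 21*(-8) + (4 + 3*6)*(-8)) + (-6 + 4)) = -607/((315 + 15*(4 + 18) - 168 + (4 + 18)*(-8)) - 2) = -607/((315 + 15*22 - 168 + 22*(-8)) - 2) = -607/((315 + 330 - 168 - 176) - 2) = -607/(301 - 2) = -607/299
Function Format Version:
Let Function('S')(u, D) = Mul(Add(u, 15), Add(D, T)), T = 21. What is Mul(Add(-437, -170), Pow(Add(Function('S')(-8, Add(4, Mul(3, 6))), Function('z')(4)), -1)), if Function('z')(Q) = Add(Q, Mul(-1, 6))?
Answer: Rational(-607, 299) ≈ -2.0301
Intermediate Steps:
Function('z')(Q) = Add(-6, Q) (Function('z')(Q) = Add(Q, -6) = Add(-6, Q))
Function('S')(u, D) = Mul(Add(15, u), Add(21, D)) (Function('S')(u, D) = Mul(Add(u, 15), Add(D, 21)) = Mul(Add(15, u), Add(21, D)))
Mul(Add(-437, -170), Pow(Add(Function('S')(-8, Add(4, Mul(3, 6))), Function('z')(4)), -1)) = Mul(Add(-437, -170), Pow(Add(Add(315, Mul(15, Add(4, Mul(3, 6))), Mul(21, -8), Mul(Add(4, Mul(3, 6)), -8)), Add(-6, 4)), -1)) = Mul(-607, Pow(Add(Add(315, Mul(15, Add(4, 18)), -168, Mul(Add(4, 18), -8)), -2), -1)) = Mul(-607, Pow(Add(Add(315, Mul(15, 22), -168, Mul(22, -8)), -2), -1)) = Mul(-607, Pow(Add(Add(315, 330, -168, -176), -2), -1)) = Mul(-607, Pow(Add(301, -2), -1)) = Mul(-607, Pow(299, -1)) = Mul(-607, Rational(1, 299)) = Rational(-607, 299)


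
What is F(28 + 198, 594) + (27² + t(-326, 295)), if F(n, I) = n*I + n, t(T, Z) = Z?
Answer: 135494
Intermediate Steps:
F(n, I) = n + I*n (F(n, I) = I*n + n = n + I*n)
F(28 + 198, 594) + (27² + t(-326, 295)) = (28 + 198)*(1 + 594) + (27² + 295) = 226*595 + (729 + 295) = 134470 + 1024 = 135494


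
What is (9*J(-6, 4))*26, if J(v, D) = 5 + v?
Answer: -234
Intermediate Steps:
(9*J(-6, 4))*26 = (9*(5 - 6))*26 = (9*(-1))*26 = -9*26 = -234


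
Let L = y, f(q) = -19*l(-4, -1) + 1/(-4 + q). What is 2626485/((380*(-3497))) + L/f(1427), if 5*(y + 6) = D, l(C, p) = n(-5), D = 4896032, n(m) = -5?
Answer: 925640671280951/89821633980 ≈ 10305.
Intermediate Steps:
l(C, p) = -5
y = 4896002/5 (y = -6 + (1/5)*4896032 = -6 + 4896032/5 = 4896002/5 ≈ 9.7920e+5)
f(q) = 95 + 1/(-4 + q) (f(q) = -19*(-5) + 1/(-4 + q) = 95 + 1/(-4 + q))
L = 4896002/5 ≈ 9.7920e+5
2626485/((380*(-3497))) + L/f(1427) = 2626485/((380*(-3497))) + 4896002/(5*(((-379 + 95*1427)/(-4 + 1427)))) = 2626485/(-1328860) + 4896002/(5*(((-379 + 135565)/1423))) = 2626485*(-1/1328860) + 4896002/(5*(((1/1423)*135186))) = -525297/265772 + 4896002/(5*(135186/1423)) = -525297/265772 + (4896002/5)*(1423/135186) = -525297/265772 + 3483505423/337965 = 925640671280951/89821633980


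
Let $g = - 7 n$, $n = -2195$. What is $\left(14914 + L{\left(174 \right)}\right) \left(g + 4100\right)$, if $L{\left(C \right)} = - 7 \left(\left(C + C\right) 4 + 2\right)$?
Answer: $100361540$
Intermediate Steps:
$L{\left(C \right)} = -14 - 56 C$ ($L{\left(C \right)} = - 7 \left(2 C 4 + 2\right) = - 7 \left(8 C + 2\right) = - 7 \left(2 + 8 C\right) = -14 - 56 C$)
$g = 15365$ ($g = \left(-7\right) \left(-2195\right) = 15365$)
$\left(14914 + L{\left(174 \right)}\right) \left(g + 4100\right) = \left(14914 - 9758\right) \left(15365 + 4100\right) = \left(14914 - 9758\right) 19465 = 5156 \cdot 19465 = 100361540$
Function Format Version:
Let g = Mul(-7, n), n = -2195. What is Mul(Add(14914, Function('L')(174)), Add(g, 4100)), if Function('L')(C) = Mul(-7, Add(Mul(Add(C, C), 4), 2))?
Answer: 100361540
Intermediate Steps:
Function('L')(C) = Add(-14, Mul(-56, C)) (Function('L')(C) = Mul(-7, Add(Mul(Mul(2, C), 4), 2)) = Mul(-7, Add(Mul(8, C), 2)) = Mul(-7, Add(2, Mul(8, C))) = Add(-14, Mul(-56, C)))
g = 15365 (g = Mul(-7, -2195) = 15365)
Mul(Add(14914, Function('L')(174)), Add(g, 4100)) = Mul(Add(14914, Add(-14, Mul(-56, 174))), Add(15365, 4100)) = Mul(Add(14914, Add(-14, -9744)), 19465) = Mul(Add(14914, -9758), 19465) = Mul(5156, 19465) = 100361540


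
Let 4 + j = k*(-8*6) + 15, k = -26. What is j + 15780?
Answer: 17039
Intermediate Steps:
j = 1259 (j = -4 + (-(-208)*6 + 15) = -4 + (-26*(-48) + 15) = -4 + (1248 + 15) = -4 + 1263 = 1259)
j + 15780 = 1259 + 15780 = 17039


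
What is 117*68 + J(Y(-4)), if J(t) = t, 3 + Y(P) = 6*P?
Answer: 7929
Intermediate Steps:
Y(P) = -3 + 6*P
117*68 + J(Y(-4)) = 117*68 + (-3 + 6*(-4)) = 7956 + (-3 - 24) = 7956 - 27 = 7929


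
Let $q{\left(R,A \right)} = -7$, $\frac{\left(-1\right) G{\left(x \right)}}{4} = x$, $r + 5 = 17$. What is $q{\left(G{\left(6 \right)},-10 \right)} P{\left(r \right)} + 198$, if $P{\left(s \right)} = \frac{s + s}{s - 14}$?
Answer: $282$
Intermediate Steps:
$r = 12$ ($r = -5 + 17 = 12$)
$P{\left(s \right)} = \frac{2 s}{-14 + s}$
$G{\left(x \right)} = - 4 x$
$q{\left(G{\left(6 \right)},-10 \right)} P{\left(r \right)} + 198 = - 7 \cdot 2 \cdot 12 \frac{1}{-14 + 12} + 198 = - 7 \cdot 2 \cdot 12 \frac{1}{-2} + 198 = - 7 \cdot 2 \cdot 12 \left(- \frac{1}{2}\right) + 198 = \left(-7\right) \left(-12\right) + 198 = 84 + 198 = 282$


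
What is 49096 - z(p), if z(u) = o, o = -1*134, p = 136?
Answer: 49230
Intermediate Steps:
o = -134
z(u) = -134
49096 - z(p) = 49096 - 1*(-134) = 49096 + 134 = 49230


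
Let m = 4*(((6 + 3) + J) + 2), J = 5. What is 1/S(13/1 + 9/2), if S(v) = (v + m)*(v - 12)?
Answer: 4/1793 ≈ 0.0022309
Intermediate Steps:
m = 64 (m = 4*(((6 + 3) + 5) + 2) = 4*((9 + 5) + 2) = 4*(14 + 2) = 4*16 = 64)
S(v) = (-12 + v)*(64 + v) (S(v) = (v + 64)*(v - 12) = (64 + v)*(-12 + v) = (-12 + v)*(64 + v))
1/S(13/1 + 9/2) = 1/(-768 + (13/1 + 9/2)**2 + 52*(13/1 + 9/2)) = 1/(-768 + (13*1 + 9*(1/2))**2 + 52*(13*1 + 9*(1/2))) = 1/(-768 + (13 + 9/2)**2 + 52*(13 + 9/2)) = 1/(-768 + (35/2)**2 + 52*(35/2)) = 1/(-768 + 1225/4 + 910) = 1/(1793/4) = 4/1793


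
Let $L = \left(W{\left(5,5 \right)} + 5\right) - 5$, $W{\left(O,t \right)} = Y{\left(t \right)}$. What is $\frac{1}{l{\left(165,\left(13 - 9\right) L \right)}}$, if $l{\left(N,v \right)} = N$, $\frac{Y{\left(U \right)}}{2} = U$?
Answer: $\frac{1}{165} \approx 0.0060606$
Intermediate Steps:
$Y{\left(U \right)} = 2 U$
$W{\left(O,t \right)} = 2 t$
$L = 10$ ($L = \left(2 \cdot 5 + 5\right) - 5 = \left(10 + 5\right) - 5 = 15 - 5 = 10$)
$\frac{1}{l{\left(165,\left(13 - 9\right) L \right)}} = \frac{1}{165}$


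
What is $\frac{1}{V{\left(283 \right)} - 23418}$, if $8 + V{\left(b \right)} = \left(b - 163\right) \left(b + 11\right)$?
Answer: $\frac{1}{11854} \approx 8.436 \cdot 10^{-5}$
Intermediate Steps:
$V{\left(b \right)} = -8 + \left(-163 + b\right) \left(11 + b\right)$ ($V{\left(b \right)} = -8 + \left(b - 163\right) \left(b + 11\right) = -8 + \left(-163 + b\right) \left(11 + b\right)$)
$\frac{1}{V{\left(283 \right)} - 23418} = \frac{1}{\left(-1801 + 283^{2} - 43016\right) - 23418} = \frac{1}{\left(-1801 + 80089 - 43016\right) - 23418} = \frac{1}{35272 - 23418} = \frac{1}{11854}$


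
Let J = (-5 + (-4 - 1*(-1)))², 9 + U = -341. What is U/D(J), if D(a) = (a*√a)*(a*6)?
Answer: -175/98304 ≈ -0.0017802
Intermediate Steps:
U = -350 (U = -9 - 341 = -350)
J = 64 (J = (-5 + (-4 + 1))² = (-5 - 3)² = (-8)² = 64)
D(a) = 6*a^(5/2) (D(a) = a^(3/2)*(6*a) = 6*a^(5/2))
U/D(J) = -350/(6*64^(5/2)) = -350/(6*32768) = -350/196608 = -350*1/196608 = -175/98304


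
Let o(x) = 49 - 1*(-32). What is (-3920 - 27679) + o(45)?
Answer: -31518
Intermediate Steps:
o(x) = 81 (o(x) = 49 + 32 = 81)
(-3920 - 27679) + o(45) = (-3920 - 27679) + 81 = -31599 + 81 = -31518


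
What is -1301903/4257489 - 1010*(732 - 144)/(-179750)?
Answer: 229442050307/76528364775 ≈ 2.9981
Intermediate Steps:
-1301903/4257489 - 1010*(732 - 144)/(-179750) = -1301903*1/4257489 - 1010*588*(-1/179750) = -1301903/4257489 - 593880*(-1/179750) = -1301903/4257489 + 59388/17975 = 229442050307/76528364775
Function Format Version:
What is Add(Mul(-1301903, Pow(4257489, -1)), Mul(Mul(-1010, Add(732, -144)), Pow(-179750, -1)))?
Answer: Rational(229442050307, 76528364775) ≈ 2.9981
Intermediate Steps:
Add(Mul(-1301903, Pow(4257489, -1)), Mul(Mul(-1010, Add(732, -144)), Pow(-179750, -1))) = Add(Mul(-1301903, Rational(1, 4257489)), Mul(Mul(-1010, 588), Rational(-1, 179750))) = Add(Rational(-1301903, 4257489), Mul(-593880, Rational(-1, 179750))) = Add(Rational(-1301903, 4257489), Rational(59388, 17975)) = Rational(229442050307, 76528364775)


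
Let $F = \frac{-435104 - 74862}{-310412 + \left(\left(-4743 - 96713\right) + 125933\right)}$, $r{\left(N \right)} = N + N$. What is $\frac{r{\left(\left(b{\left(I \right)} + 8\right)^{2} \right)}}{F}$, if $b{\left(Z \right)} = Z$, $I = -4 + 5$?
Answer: $\frac{436995}{4811} \approx 90.833$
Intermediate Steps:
$I = 1$
$r{\left(N \right)} = 2 N$
$F = \frac{9622}{5395}$ ($F = - \frac{509966}{-310412 + \left(-101456 + 125933\right)} = - \frac{509966}{-310412 + 24477} = - \frac{509966}{-285935} = \left(-509966\right) \left(- \frac{1}{285935}\right) = \frac{9622}{5395} \approx 1.7835$)
$\frac{r{\left(\left(b{\left(I \right)} + 8\right)^{2} \right)}}{F} = \frac{2 \left(1 + 8\right)^{2}}{\frac{9622}{5395}} = 2 \cdot 9^{2} \cdot \frac{5395}{9622} = 2 \cdot 81 \cdot \frac{5395}{9622} = 162 \cdot \frac{5395}{9622} = \frac{436995}{4811}$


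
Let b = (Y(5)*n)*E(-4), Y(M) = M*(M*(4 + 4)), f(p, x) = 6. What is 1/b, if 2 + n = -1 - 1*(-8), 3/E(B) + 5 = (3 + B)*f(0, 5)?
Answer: -11/3000 ≈ -0.0036667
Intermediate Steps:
E(B) = 3/(13 + 6*B) (E(B) = 3/(-5 + (3 + B)*6) = 3/(-5 + (18 + 6*B)) = 3/(13 + 6*B))
n = 5 (n = -2 + (-1 - 1*(-8)) = -2 + (-1 + 8) = -2 + 7 = 5)
Y(M) = 8*M² (Y(M) = M*(M*8) = M*(8*M) = 8*M²)
b = -3000/11 (b = ((8*5²)*5)*(3/(13 + 6*(-4))) = ((8*25)*5)*(3/(13 - 24)) = (200*5)*(3/(-11)) = 1000*(3*(-1/11)) = 1000*(-3/11) = -3000/11 ≈ -272.73)
1/b = 1/(-3000/11) = -11/3000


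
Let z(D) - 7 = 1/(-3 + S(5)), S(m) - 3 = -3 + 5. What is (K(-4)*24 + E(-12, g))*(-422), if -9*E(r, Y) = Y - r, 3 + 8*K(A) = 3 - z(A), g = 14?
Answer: 96427/9 ≈ 10714.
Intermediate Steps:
S(m) = 5 (S(m) = 3 + (-3 + 5) = 3 + 2 = 5)
z(D) = 15/2 (z(D) = 7 + 1/(-3 + 5) = 7 + 1/2 = 7 + ½ = 15/2)
K(A) = -15/16 (K(A) = -3/8 + (3 - 1*15/2)/8 = -3/8 + (3 - 15/2)/8 = -3/8 + (⅛)*(-9/2) = -3/8 - 9/16 = -15/16)
E(r, Y) = -Y/9 + r/9 (E(r, Y) = -(Y - r)/9 = -Y/9 + r/9)
(K(-4)*24 + E(-12, g))*(-422) = (-15/16*24 + (-⅑*14 + (⅑)*(-12)))*(-422) = (-45/2 + (-14/9 - 4/3))*(-422) = (-45/2 - 26/9)*(-422) = -457/18*(-422) = 96427/9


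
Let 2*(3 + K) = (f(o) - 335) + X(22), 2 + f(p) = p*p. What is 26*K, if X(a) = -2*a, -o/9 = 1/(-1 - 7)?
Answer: -320931/64 ≈ -5014.5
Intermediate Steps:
o = 9/8 (o = -9/(-1 - 7) = -9/(-8) = -9*(-⅛) = 9/8 ≈ 1.1250)
f(p) = -2 + p² (f(p) = -2 + p*p = -2 + p²)
K = -24687/128 (K = -3 + (((-2 + (9/8)²) - 335) - 2*22)/2 = -3 + (((-2 + 81/64) - 335) - 44)/2 = -3 + ((-47/64 - 335) - 44)/2 = -3 + (-21487/64 - 44)/2 = -3 + (½)*(-24303/64) = -3 - 24303/128 = -24687/128 ≈ -192.87)
26*K = 26*(-24687/128) = -320931/64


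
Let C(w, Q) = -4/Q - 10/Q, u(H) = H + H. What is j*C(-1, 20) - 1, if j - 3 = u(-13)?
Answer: 151/10 ≈ 15.100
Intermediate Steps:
u(H) = 2*H
C(w, Q) = -14/Q
j = -23 (j = 3 + 2*(-13) = 3 - 26 = -23)
j*C(-1, 20) - 1 = -(-322)/20 - 1 = -23*(-7/10) - 1 = 161/10 - 1 = 151/10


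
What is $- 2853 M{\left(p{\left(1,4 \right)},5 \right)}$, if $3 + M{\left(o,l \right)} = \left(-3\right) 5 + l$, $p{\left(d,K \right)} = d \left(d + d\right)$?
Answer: $37089$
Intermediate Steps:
$p{\left(d,K \right)} = 2 d^{2}$ ($p{\left(d,K \right)} = d 2 d = 2 d^{2}$)
$M{\left(o,l \right)} = -18 + l$ ($M{\left(o,l \right)} = -3 + \left(\left(-3\right) 5 + l\right) = -3 + \left(-15 + l\right) = -18 + l$)
$- 2853 M{\left(p{\left(1,4 \right)},5 \right)} = - 2853 \left(-18 + 5\right) = \left(-2853\right) \left(-13\right) = 37089$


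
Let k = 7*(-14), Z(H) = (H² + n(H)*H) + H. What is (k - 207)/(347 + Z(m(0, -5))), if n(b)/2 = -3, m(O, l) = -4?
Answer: -305/383 ≈ -0.79634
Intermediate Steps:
n(b) = -6 (n(b) = 2*(-3) = -6)
Z(H) = H² - 5*H (Z(H) = (H² - 6*H) + H = H² - 5*H)
k = -98
(k - 207)/(347 + Z(m(0, -5))) = (-98 - 207)/(347 - 4*(-5 - 4)) = -305/(347 - 4*(-9)) = -305/(347 + 36) = -305/383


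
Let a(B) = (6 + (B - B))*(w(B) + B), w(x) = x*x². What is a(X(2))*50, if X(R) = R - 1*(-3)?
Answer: 39000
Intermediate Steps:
X(R) = 3 + R (X(R) = R + 3 = 3 + R)
w(x) = x³
a(B) = 6*B + 6*B³ (a(B) = (6 + (B - B))*(B³ + B) = (6 + 0)*(B + B³) = 6*(B + B³) = 6*B + 6*B³)
a(X(2))*50 = (6*(3 + 2)*(1 + (3 + 2)²))*50 = (6*5*(1 + 5²))*50 = (6*5*(1 + 25))*50 = (6*5*26)*50 = 780*50 = 39000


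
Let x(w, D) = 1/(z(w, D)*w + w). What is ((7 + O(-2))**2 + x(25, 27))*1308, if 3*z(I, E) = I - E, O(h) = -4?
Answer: 298224/25 ≈ 11929.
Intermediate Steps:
z(I, E) = -E/3 + I/3 (z(I, E) = (I - E)/3 = -E/3 + I/3)
x(w, D) = 1/(w + w*(-D/3 + w/3)) (x(w, D) = 1/((-D/3 + w/3)*w + w) = 1/(w*(-D/3 + w/3) + w) = 1/(w + w*(-D/3 + w/3)))
((7 + O(-2))**2 + x(25, 27))*1308 = ((7 - 4)**2 + 3/(25*(3 + 25 - 1*27)))*1308 = (3**2 + 3*(1/25)/(3 + 25 - 27))*1308 = (9 + 3*(1/25)/1)*1308 = (9 + 3*(1/25)*1)*1308 = (9 + 3/25)*1308 = (228/25)*1308 = 298224/25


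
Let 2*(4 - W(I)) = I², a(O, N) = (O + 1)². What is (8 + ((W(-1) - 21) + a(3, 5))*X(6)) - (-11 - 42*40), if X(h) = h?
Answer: 1690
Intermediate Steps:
a(O, N) = (1 + O)²
W(I) = 4 - I²/2
(8 + ((W(-1) - 21) + a(3, 5))*X(6)) - (-11 - 42*40) = (8 + (((4 - ½*(-1)²) - 21) + (1 + 3)²)*6) - (-11 - 42*40) = (8 + (((4 - ½*1) - 21) + 4²)*6) - (-11 - 1680) = (8 + (((4 - ½) - 21) + 16)*6) - 1*(-1691) = (8 + ((7/2 - 21) + 16)*6) + 1691 = (8 + (-35/2 + 16)*6) + 1691 = (8 - 3/2*6) + 1691 = (8 - 9) + 1691 = -1 + 1691 = 1690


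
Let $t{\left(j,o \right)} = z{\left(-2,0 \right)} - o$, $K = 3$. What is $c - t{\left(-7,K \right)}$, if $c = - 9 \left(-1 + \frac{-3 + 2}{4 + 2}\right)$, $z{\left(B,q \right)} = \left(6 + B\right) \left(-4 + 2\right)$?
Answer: $\frac{43}{2} \approx 21.5$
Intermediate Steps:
$z{\left(B,q \right)} = -12 - 2 B$ ($z{\left(B,q \right)} = \left(6 + B\right) \left(-2\right) = -12 - 2 B$)
$t{\left(j,o \right)} = -8 - o$ ($t{\left(j,o \right)} = \left(-12 - -4\right) - o = \left(-12 + 4\right) - o = -8 - o$)
$c = \frac{21}{2}$ ($c = - 9 \left(-1 - \frac{1}{6}\right) = \left(-9\right) \left(- \frac{7}{6}\right) = \frac{21}{2} \approx 10.5$)
$c - t{\left(-7,K \right)} = \frac{21}{2} - \left(-8 - 3\right) = \frac{21}{2} - -11 = \frac{21}{2} + 11 = \frac{43}{2}$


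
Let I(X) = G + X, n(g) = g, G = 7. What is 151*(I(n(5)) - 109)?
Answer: -14647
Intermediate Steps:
I(X) = 7 + X
151*(I(n(5)) - 109) = 151*((7 + 5) - 109) = 151*(12 - 109) = 151*(-97) = -14647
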